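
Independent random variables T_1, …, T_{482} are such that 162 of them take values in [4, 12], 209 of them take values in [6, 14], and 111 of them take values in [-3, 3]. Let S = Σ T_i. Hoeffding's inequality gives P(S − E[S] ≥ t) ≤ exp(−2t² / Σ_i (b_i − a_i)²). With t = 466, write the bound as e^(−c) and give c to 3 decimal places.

15.657

Σ(b_i − a_i)² = 162·8² + 209·8² + 111·6² = 27740.
c = 2t² / 27740 = 2·466² / 27740 = 15.6565.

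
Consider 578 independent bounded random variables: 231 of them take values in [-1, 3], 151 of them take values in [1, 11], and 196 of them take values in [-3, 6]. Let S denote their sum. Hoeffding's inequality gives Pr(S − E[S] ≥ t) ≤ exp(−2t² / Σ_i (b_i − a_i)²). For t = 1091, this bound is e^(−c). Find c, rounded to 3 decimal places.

68.659

Σ(b_i − a_i)² = 231·4² + 151·10² + 196·9² = 34672.
c = 2t² / 34672 = 2·1091² / 34672 = 68.6595.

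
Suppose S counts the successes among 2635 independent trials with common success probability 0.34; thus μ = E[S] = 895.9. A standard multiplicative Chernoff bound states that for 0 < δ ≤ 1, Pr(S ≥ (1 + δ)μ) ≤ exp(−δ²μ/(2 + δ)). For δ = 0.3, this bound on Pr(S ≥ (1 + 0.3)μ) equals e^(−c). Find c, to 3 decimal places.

c = δ²μ/(2 + δ) = 0.3²·895.9/(2 + 0.3) = 35.0570.

35.057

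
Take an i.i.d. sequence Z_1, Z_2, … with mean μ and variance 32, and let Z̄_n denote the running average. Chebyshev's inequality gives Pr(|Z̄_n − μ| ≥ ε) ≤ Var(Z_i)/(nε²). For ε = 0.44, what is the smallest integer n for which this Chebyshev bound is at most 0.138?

Require 32/(n·0.44²) ≤ 0.138, i.e. n ≥ 32/(0.138·0.44²) = 1197.748.
The smallest integer n is 1198.

1198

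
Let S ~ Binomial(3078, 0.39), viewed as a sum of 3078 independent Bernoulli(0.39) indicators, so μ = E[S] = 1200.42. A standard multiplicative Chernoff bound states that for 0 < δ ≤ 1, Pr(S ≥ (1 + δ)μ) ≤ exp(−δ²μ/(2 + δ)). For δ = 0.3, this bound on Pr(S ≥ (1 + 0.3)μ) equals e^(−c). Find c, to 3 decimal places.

c = δ²μ/(2 + δ) = 0.3²·1200.42/(2 + 0.3) = 46.9730.

46.973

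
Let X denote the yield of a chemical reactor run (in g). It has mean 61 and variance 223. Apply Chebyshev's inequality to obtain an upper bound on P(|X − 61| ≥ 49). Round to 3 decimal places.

Chebyshev: P(|X − μ| ≥ t) ≤ Var(X)/t².
Bound = 223 / 2401 = 0.0929.

0.093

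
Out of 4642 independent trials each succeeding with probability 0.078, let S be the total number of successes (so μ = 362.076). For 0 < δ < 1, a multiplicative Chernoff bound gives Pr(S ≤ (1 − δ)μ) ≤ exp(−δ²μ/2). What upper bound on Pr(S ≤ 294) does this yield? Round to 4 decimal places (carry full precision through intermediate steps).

0.0017

Write 294 = (1 − δ)μ, so δ = 1 − 294/362.076 = 0.1880158…
Then the exponent is δ²μ/2 = (μ − 294)²/(2μ) = 6.399681.
Bound = exp(−6.399681) = 0.00166.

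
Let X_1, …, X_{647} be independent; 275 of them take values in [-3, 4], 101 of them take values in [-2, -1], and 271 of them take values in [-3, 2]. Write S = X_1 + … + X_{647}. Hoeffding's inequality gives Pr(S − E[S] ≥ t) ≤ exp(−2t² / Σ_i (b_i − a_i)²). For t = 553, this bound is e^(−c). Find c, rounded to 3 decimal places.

30.053

Σ(b_i − a_i)² = 275·7² + 101·1² + 271·5² = 20351.
c = 2t² / 20351 = 2·553² / 20351 = 30.0535.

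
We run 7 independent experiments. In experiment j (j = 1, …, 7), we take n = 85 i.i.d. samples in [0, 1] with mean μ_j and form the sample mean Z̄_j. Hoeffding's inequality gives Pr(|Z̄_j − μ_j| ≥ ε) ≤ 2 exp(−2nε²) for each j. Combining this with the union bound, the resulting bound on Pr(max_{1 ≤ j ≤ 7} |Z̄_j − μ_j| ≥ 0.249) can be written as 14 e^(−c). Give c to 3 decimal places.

10.540

Union bound over the 7 events: Pr(max_{1 ≤ j ≤ 7} |Z̄_j − μ_j| ≥ 0.249) ≤ 7·2·exp(−2nε²) = 14 exp(−2·85·0.249²).
So c = 2·85·0.249² = 10.5402.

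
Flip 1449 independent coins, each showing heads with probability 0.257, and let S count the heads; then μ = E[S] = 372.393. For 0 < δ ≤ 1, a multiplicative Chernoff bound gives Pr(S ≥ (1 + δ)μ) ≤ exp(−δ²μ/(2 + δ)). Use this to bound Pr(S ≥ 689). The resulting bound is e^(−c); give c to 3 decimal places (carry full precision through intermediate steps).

Write 689 = (1 + δ)μ, so δ = 689/372.393 − 1 = 0.8501959…
Then the exponent is δ²μ/(2 + δ) = (689 − μ)² / (μ·(2 + δ)) = 94.441920.

94.442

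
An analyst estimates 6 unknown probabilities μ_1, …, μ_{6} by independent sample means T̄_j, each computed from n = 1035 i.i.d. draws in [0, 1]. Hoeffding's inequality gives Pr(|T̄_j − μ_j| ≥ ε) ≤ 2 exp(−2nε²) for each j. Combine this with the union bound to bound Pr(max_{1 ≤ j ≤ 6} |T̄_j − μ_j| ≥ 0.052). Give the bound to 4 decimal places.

Per-experiment Hoeffding bound: 2·exp(−2·1035·0.052²) = 2·exp(−5.59728) = 0.0074159.
Union bound over 6 events: 6·0.0074159 = 0.04450.

0.0445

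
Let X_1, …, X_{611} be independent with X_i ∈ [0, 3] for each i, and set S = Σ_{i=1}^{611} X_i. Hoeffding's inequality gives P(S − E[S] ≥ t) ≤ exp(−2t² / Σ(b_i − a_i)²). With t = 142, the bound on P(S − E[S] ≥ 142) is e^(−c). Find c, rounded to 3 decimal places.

7.334

Σ(b_i − a_i)² = 611·(3)² = 5499.
c = 2t²/5499 = 2·142²/5499 = 7.3337.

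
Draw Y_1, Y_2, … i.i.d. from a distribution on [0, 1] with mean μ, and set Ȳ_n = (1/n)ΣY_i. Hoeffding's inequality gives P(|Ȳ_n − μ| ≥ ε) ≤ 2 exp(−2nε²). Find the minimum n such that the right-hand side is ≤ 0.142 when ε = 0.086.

Require 2·exp(−2nε²) ≤ 0.142, i.e. 2nε² ≥ ln(2/0.142) = 2.645075.
So n ≥ 2.645075 / (2·0.086²) = 178.818.
The smallest integer n is 179.

179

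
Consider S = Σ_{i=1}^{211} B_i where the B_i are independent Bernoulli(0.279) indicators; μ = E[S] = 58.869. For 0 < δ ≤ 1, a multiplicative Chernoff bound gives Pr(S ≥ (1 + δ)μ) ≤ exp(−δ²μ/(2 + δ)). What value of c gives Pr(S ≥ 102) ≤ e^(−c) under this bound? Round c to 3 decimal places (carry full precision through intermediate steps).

11.564

Write 102 = (1 + δ)μ, so δ = 102/58.869 − 1 = 0.7326607…
Then the exponent is δ²μ/(2 + δ) = (102 − μ)² / (μ·(2 + δ)) = 11.563963.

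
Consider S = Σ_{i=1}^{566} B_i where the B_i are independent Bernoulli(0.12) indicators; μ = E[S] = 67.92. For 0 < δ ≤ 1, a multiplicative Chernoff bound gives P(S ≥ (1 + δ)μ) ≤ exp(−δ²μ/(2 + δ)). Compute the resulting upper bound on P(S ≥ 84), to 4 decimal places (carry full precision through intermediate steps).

Write 84 = (1 + δ)μ, so δ = 84/67.92 − 1 = 0.2367491…
Then the exponent is δ²μ/(2 + δ) = (84 − μ)² / (μ·(2 + δ)) = 1.701991.
Bound = exp(−1.701991) = 0.18232.

0.1823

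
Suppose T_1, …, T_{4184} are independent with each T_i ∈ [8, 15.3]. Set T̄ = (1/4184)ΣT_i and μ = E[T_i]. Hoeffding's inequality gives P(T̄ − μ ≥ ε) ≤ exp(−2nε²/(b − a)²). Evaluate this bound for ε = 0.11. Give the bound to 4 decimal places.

0.1496

Exponent: 2nε²/(b − a)² = 2·4184·0.11² / 7.3² = 1.90003.
Bound = exp(−1.90003) = 0.14956.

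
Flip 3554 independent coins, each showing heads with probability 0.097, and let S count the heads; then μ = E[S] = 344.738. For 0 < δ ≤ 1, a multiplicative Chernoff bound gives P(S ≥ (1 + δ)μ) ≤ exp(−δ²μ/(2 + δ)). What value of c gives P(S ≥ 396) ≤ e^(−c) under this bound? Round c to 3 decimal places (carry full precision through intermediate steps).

Write 396 = (1 + δ)μ, so δ = 396/344.738 − 1 = 0.1486984…
Then the exponent is δ²μ/(2 + δ) = (396 − μ)² / (μ·(2 + δ)) = 3.547533.

3.548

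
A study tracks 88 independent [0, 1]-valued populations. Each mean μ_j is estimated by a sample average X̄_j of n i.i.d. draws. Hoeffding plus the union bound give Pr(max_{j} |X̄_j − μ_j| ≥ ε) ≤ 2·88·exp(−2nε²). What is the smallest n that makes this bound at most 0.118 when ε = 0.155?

Need 2·88·exp(−2nε²) ≤ 0.118, i.e. exp(−2nε²) ≤ 0.118/176.
So 2nε² ≥ ln(176/0.118) = 7.307555.
Hence n ≥ 7.307555/(2·0.155²) = 152.082.
The smallest integer n is 153.

153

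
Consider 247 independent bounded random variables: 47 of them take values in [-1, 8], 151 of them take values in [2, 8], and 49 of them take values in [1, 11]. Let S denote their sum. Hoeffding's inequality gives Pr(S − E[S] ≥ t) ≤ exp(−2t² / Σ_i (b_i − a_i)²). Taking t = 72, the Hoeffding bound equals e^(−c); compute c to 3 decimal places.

0.733

Σ(b_i − a_i)² = 47·9² + 151·6² + 49·10² = 14143.
c = 2t² / 14143 = 2·72² / 14143 = 0.7331.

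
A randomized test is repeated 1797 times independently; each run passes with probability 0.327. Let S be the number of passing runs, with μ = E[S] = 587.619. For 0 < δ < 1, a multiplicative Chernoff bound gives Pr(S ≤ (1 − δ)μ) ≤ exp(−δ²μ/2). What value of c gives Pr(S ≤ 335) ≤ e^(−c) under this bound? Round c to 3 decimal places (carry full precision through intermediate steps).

54.301

Write 335 = (1 − δ)μ, so δ = 1 − 335/587.619 = 0.4299027…
Then the exponent is δ²μ/2 = (μ − 335)²/(2μ) = 54.300796.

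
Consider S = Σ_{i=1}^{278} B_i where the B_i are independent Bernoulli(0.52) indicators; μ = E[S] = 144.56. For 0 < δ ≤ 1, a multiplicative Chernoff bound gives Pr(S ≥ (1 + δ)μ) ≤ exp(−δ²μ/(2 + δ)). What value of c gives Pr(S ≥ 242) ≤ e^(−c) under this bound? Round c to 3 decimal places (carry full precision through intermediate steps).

24.562

Write 242 = (1 + δ)μ, so δ = 242/144.56 − 1 = 0.6740454…
Then the exponent is δ²μ/(2 + δ) = (242 − μ)² / (μ·(2 + δ)) = 24.561656.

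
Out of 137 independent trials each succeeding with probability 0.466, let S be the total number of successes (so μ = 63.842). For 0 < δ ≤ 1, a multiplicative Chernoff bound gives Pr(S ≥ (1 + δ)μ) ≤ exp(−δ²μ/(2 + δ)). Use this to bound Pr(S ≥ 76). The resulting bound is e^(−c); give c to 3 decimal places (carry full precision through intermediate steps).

Write 76 = (1 + δ)μ, so δ = 76/63.842 − 1 = 0.1904389…
Then the exponent is δ²μ/(2 + δ) = (76 − μ)² / (μ·(2 + δ)) = 1.057028.

1.057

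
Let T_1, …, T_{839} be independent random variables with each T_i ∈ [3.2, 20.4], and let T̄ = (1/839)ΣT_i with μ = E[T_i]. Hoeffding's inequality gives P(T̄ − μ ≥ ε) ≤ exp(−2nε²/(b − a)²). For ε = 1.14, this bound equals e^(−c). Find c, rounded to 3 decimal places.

7.371

c = 2nε²/(b − a)² = 2·839·1.14² / 17.2² = 7.3713.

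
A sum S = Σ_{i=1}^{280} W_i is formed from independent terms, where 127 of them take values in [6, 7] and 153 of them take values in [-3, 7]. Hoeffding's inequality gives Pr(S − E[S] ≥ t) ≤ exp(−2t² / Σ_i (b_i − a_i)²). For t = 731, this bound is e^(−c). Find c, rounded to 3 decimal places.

Σ(b_i − a_i)² = 127·1² + 153·10² = 15427.
c = 2t² / 15427 = 2·731² / 15427 = 69.2761.

69.276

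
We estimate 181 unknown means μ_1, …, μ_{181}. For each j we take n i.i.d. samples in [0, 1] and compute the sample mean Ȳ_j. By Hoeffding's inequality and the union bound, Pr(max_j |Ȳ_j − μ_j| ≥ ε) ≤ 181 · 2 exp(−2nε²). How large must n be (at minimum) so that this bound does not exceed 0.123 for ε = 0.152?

173

Need 2·181·exp(−2nε²) ≤ 0.123, i.e. exp(−2nε²) ≤ 0.123/362.
So 2nε² ≥ ln(362/0.123) = 7.987215.
Hence n ≥ 7.987215/(2·0.152²) = 172.854.
The smallest integer n is 173.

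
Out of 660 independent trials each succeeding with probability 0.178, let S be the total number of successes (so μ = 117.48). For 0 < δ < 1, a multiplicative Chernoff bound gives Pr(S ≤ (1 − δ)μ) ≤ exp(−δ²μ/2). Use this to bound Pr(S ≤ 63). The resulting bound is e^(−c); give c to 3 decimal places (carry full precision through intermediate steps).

12.632

Write 63 = (1 − δ)μ, so δ = 1 − 63/117.48 = 0.4637385…
Then the exponent is δ²μ/2 = (μ − 63)²/(2μ) = 12.632237.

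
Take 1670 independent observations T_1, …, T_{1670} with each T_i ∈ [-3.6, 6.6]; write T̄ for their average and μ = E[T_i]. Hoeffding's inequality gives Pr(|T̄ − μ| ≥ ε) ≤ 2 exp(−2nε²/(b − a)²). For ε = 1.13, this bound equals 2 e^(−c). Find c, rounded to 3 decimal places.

c = 2nε²/(b − a)² = 2·1670·1.13² / 10.2² = 40.9924.

40.992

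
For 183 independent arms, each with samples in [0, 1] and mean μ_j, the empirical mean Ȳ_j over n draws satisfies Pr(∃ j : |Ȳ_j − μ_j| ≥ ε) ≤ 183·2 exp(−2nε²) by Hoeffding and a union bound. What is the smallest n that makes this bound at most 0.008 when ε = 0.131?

Need 2·183·exp(−2nε²) ≤ 0.008, i.e. exp(−2nε²) ≤ 0.008/366.
So 2nε² ≥ ln(366/0.008) = 10.730947.
Hence n ≥ 10.730947/(2·0.131²) = 312.655.
The smallest integer n is 313.

313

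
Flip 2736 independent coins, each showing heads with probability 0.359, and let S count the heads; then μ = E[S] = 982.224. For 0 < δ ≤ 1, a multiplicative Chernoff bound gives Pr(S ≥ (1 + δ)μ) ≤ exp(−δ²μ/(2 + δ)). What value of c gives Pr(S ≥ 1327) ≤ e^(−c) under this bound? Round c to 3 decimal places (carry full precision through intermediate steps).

Write 1327 = (1 + δ)μ, so δ = 1327/982.224 − 1 = 0.3510157…
Then the exponent is δ²μ/(2 + δ) = (1327 − μ)² / (μ·(2 + δ)) = 51.476379.

51.476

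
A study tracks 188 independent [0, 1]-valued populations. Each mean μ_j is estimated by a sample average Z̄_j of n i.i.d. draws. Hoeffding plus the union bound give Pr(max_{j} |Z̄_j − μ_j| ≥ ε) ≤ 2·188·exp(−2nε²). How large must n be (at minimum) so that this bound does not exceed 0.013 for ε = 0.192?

Need 2·188·exp(−2nε²) ≤ 0.013, i.e. exp(−2nε²) ≤ 0.013/376.
So 2nε² ≥ ln(376/0.013) = 10.272395.
Hence n ≥ 10.272395/(2·0.192²) = 139.328.
The smallest integer n is 140.

140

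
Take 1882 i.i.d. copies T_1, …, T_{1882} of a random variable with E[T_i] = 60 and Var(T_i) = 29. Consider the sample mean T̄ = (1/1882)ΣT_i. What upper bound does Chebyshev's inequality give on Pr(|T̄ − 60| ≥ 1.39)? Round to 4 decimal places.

0.0080

Var(T̄) = Var(T_i)/n = 29/1882 = 0.015409.
Chebyshev: Pr(|T̄ − 60| ≥ 1.39) ≤ Var(T̄)/(1.39)² = 29/(1882·1.39²) = 0.0080.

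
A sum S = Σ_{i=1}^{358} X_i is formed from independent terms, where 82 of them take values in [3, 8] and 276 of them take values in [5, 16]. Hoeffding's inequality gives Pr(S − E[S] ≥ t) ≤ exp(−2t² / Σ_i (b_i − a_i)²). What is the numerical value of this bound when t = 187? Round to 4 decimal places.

Σ(b_i − a_i)² = 82·5² + 276·11² = 35446.
Exponent = 2·187² / 35446 = 1.97309.
Bound = exp(−1.97309) = 0.13903.

0.1390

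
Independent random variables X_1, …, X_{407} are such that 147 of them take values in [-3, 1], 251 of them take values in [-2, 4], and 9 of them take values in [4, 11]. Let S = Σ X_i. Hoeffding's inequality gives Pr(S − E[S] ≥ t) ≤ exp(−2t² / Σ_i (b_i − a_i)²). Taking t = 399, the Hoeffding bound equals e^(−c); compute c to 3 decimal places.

26.917

Σ(b_i − a_i)² = 147·4² + 251·6² + 9·7² = 11829.
c = 2t² / 11829 = 2·399² / 11829 = 26.9171.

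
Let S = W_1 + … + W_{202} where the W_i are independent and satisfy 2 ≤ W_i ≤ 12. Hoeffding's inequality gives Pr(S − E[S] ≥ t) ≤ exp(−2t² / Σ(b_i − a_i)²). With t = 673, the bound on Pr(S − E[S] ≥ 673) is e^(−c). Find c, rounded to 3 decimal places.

44.844

Σ(b_i − a_i)² = 202·(10)² = 20200.
c = 2t²/20200 = 2·673²/20200 = 44.8445.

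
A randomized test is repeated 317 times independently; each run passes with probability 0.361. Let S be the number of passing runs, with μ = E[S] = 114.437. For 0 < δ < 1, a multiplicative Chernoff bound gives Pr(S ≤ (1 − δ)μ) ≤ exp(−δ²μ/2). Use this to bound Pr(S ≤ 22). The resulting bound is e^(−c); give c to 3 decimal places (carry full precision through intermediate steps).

Write 22 = (1 − δ)μ, so δ = 1 − 22/114.437 = 0.8077545…
Then the exponent is δ²μ/2 = (μ − 22)²/(2μ) = 37.333201.

37.333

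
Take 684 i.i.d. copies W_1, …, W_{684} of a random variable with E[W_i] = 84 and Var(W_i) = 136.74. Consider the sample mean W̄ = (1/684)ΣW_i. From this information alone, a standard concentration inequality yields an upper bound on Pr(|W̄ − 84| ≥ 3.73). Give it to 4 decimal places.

0.0144

With mean and variance of each term known, Chebyshev's inequality bounds the deviation of the sum (or sample mean).
Var(W̄) = Var(W_i)/n = 136.74/684 = 0.19991.
Chebyshev: Pr(|W̄ − 84| ≥ 3.73) ≤ Var(W̄)/(3.73)² = 136.74/(684·3.73²) = 0.0144.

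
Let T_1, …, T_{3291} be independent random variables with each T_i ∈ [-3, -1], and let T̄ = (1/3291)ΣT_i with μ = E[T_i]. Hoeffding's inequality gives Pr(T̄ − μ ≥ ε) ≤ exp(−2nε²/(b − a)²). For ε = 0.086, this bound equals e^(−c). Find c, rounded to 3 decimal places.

12.170

c = 2nε²/(b − a)² = 2·3291·0.086² / 2² = 12.1701.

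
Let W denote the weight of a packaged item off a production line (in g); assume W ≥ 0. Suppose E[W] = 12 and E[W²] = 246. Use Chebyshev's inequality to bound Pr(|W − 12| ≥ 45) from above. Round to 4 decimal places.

Var(W) = E[W²] − (E[W])² = 246 − 144 = 102.
Chebyshev's inequality: Pr(|W − μ| ≥ t) ≤ Var(W)/t² = 102/2025 = 0.0504.

0.0504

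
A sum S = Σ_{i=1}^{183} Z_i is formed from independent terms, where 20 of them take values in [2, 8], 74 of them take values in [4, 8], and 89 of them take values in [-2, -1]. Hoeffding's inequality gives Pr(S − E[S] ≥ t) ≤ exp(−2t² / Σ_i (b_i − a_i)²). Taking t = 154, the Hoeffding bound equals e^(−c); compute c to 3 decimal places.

Σ(b_i − a_i)² = 20·6² + 74·4² + 89·1² = 1993.
c = 2t² / 1993 = 2·154² / 1993 = 23.7993.

23.799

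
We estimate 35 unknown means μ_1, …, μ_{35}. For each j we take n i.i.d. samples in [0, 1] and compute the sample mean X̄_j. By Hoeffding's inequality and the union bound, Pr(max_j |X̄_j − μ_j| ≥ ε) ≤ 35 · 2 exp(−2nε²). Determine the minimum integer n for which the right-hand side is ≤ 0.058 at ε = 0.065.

Need 2·35·exp(−2nε²) ≤ 0.058, i.e. exp(−2nε²) ≤ 0.058/70.
So 2nε² ≥ ln(70/0.058) = 7.095808.
Hence n ≥ 7.095808/(2·0.065²) = 839.741.
The smallest integer n is 840.

840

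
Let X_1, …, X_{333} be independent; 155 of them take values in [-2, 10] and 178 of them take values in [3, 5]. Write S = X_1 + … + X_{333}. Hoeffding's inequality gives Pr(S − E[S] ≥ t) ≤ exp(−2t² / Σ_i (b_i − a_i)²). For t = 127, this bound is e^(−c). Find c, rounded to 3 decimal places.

Σ(b_i − a_i)² = 155·12² + 178·2² = 23032.
c = 2t² / 23032 = 2·127² / 23032 = 1.4006.

1.401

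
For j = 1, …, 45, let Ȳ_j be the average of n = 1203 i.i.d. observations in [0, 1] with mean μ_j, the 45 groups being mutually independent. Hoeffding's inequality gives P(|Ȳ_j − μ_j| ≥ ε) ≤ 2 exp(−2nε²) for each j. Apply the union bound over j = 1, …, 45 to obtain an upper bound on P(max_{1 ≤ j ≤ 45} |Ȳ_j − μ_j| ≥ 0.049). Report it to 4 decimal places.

Per-experiment Hoeffding bound: 2·exp(−2·1203·0.049²) = 2·exp(−5.77681) = 0.0061972.
Union bound over 45 events: 45·0.0061972 = 0.27887.

0.2789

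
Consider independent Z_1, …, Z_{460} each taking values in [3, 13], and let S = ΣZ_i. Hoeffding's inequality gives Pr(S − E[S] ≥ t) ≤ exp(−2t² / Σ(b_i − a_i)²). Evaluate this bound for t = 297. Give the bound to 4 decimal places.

Σ(b_i − a_i)² = 460·(10)² = 46000.
Exponent = 2·297²/46000 = 3.8352.
Bound = exp(−3.8352) = 0.02160.

0.0216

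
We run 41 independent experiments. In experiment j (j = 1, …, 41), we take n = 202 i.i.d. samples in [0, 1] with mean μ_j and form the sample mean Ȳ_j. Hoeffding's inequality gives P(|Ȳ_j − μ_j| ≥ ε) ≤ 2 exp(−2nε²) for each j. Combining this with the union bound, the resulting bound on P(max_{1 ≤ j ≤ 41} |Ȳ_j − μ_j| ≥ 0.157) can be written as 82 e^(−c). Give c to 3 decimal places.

Union bound over the 41 events: P(max_{1 ≤ j ≤ 41} |Ȳ_j − μ_j| ≥ 0.157) ≤ 41·2·exp(−2nε²) = 82 exp(−2·202·0.157²).
So c = 2·202·0.157² = 9.9582.

9.958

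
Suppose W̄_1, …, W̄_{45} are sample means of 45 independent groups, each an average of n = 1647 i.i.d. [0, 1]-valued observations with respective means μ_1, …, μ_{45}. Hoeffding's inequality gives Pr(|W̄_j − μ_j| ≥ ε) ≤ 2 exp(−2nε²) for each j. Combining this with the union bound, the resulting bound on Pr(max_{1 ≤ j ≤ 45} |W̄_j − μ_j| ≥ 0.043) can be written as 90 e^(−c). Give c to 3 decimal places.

6.091

Union bound over the 45 events: Pr(max_{1 ≤ j ≤ 45} |W̄_j − μ_j| ≥ 0.043) ≤ 45·2·exp(−2nε²) = 90 exp(−2·1647·0.043²).
So c = 2·1647·0.043² = 6.0906.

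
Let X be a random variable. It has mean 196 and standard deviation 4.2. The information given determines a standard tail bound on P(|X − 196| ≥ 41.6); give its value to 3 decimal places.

0.010

Mean and variance are known, so Chebyshev's inequality applies.
Chebyshev: P(|X − μ| ≥ t) ≤ Var(X)/t².
Var(X) = σ² = 4.2² = 17.64.
Bound = 17.64 / 1730.56 = 0.0102.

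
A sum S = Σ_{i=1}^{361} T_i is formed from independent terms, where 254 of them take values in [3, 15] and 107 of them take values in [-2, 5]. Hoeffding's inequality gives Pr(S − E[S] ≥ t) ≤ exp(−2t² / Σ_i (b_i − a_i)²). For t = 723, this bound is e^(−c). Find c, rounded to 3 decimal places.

Σ(b_i − a_i)² = 254·12² + 107·7² = 41819.
c = 2t² / 41819 = 2·723² / 41819 = 24.9996.

25.000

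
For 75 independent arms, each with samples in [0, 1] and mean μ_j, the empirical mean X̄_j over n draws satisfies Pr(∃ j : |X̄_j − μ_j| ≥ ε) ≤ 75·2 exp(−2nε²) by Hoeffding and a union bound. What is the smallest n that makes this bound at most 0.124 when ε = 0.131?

207

Need 2·75·exp(−2nε²) ≤ 0.124, i.e. exp(−2nε²) ≤ 0.124/150.
So 2nε² ≥ ln(150/0.124) = 7.098109.
Hence n ≥ 7.098109/(2·0.131²) = 206.809.
The smallest integer n is 207.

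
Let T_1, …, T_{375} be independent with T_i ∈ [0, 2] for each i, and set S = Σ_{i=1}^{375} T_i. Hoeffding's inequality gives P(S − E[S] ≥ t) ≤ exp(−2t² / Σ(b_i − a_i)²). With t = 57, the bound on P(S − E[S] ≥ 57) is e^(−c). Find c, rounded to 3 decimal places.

Σ(b_i − a_i)² = 375·(2)² = 1500.
c = 2t²/1500 = 2·57²/1500 = 4.3320.

4.332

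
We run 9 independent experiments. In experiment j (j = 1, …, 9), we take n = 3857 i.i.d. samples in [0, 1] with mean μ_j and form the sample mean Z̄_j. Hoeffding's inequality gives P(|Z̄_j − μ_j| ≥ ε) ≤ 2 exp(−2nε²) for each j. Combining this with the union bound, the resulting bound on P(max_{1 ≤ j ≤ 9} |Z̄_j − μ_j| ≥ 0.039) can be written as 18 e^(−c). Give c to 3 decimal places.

Union bound over the 9 events: P(max_{1 ≤ j ≤ 9} |Z̄_j − μ_j| ≥ 0.039) ≤ 9·2·exp(−2nε²) = 18 exp(−2·3857·0.039²).
So c = 2·3857·0.039² = 11.7330.

11.733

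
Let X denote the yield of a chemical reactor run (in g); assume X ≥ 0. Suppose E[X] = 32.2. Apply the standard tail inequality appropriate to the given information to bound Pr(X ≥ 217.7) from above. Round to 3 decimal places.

0.148

Only the mean of a non-negative variable is known, so Markov's inequality is the applicable tail bound.
Markov's inequality: for a non-negative random variable, Pr(X ≥ a) ≤ E[X]/a.
Here E[X] = 32.2 and a = 217.7, so the bound is 32.2/217.7 = 0.1479.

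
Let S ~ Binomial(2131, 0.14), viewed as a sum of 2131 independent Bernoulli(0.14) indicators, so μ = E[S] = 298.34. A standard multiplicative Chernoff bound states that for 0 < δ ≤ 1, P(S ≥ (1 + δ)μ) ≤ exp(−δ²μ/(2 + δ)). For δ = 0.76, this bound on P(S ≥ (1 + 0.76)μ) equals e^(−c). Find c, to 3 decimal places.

c = δ²μ/(2 + δ) = 0.76²·298.34/(2 + 0.76) = 62.4352.

62.435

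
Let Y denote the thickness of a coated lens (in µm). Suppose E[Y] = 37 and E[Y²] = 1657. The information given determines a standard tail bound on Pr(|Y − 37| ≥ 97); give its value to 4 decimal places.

The first two moments determine the variance, so Chebyshev's inequality is the sharpest standard bound available.
Var(Y) = E[Y²] − (E[Y])² = 1657 − 1369 = 288.
Chebyshev's inequality: Pr(|Y − μ| ≥ t) ≤ Var(Y)/t² = 288/9409 = 0.0306.

0.0306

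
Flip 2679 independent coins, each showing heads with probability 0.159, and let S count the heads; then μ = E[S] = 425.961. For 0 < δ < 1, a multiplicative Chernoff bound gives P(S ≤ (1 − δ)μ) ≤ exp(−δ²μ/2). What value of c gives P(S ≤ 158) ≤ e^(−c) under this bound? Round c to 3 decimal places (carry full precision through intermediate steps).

84.284

Write 158 = (1 − δ)μ, so δ = 1 − 158/425.961 = 0.629074…
Then the exponent is δ²μ/2 = (μ − 158)²/(2μ) = 84.283652.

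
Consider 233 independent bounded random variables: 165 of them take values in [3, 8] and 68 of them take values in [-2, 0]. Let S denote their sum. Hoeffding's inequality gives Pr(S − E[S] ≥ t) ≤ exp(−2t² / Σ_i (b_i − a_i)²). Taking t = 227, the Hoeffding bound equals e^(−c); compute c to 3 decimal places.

Σ(b_i − a_i)² = 165·5² + 68·2² = 4397.
c = 2t² / 4397 = 2·227² / 4397 = 23.4383.

23.438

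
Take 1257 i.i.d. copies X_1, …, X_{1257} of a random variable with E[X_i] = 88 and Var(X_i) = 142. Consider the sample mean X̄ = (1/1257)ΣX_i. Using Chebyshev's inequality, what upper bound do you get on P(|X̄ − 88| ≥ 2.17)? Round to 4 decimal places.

Var(X̄) = Var(X_i)/n = 142/1257 = 0.11297.
Chebyshev: P(|X̄ − 88| ≥ 2.17) ≤ Var(X̄)/(2.17)² = 142/(1257·2.17²) = 0.0240.

0.0240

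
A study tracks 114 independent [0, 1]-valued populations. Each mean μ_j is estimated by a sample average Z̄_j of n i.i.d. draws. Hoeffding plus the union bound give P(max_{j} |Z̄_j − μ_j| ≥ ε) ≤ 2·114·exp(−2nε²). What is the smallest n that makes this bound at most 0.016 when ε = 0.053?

Need 2·114·exp(−2nε²) ≤ 0.016, i.e. exp(−2nε²) ≤ 0.016/228.
So 2nε² ≥ ln(228/0.016) = 9.564512.
Hence n ≥ 9.564512/(2·0.053²) = 1702.476.
The smallest integer n is 1703.

1703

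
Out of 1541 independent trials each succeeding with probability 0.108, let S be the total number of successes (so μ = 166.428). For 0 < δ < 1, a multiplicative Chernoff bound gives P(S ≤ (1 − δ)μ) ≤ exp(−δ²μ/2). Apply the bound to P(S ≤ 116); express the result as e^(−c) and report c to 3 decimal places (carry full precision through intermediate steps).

7.640

Write 116 = (1 − δ)μ, so δ = 1 − 116/166.428 = 0.3030019…
Then the exponent is δ²μ/2 = (μ − 116)²/(2μ) = 7.639890.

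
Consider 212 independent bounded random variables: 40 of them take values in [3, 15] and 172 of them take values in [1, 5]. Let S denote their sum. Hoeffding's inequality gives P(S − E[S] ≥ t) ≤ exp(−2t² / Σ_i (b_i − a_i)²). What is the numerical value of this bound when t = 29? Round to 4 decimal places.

0.8207

Σ(b_i − a_i)² = 40·12² + 172·4² = 8512.
Exponent = 2·29² / 8512 = 0.19760.
Bound = exp(−0.19760) = 0.82070.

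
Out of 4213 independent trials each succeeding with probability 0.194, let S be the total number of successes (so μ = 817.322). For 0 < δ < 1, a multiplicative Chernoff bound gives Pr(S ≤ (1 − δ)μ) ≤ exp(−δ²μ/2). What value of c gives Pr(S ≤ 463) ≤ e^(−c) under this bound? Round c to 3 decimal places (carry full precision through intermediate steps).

76.802

Write 463 = (1 − δ)μ, so δ = 1 − 463/817.322 = 0.4335158…
Then the exponent is δ²μ/2 = (μ − 463)²/(2μ) = 76.802092.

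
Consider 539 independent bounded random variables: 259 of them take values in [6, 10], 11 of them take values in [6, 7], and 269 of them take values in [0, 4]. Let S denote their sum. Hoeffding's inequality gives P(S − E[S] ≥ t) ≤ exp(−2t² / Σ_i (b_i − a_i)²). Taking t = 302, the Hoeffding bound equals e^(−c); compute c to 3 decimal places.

21.564

Σ(b_i − a_i)² = 259·4² + 11·1² + 269·4² = 8459.
c = 2t² / 8459 = 2·302² / 8459 = 21.5638.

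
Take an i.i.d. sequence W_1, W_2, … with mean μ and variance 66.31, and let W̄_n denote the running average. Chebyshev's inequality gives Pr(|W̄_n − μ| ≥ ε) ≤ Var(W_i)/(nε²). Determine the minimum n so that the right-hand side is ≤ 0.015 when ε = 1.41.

2224

Require 66.31/(n·1.41²) ≤ 0.015, i.e. n ≥ 66.31/(0.015·1.41²) = 2223.564.
The smallest integer n is 2224.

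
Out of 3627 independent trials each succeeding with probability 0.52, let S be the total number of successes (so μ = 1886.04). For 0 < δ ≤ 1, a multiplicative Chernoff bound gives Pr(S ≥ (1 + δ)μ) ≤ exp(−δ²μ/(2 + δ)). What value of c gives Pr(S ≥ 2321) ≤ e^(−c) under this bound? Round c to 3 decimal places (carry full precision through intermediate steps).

44.970

Write 2321 = (1 + δ)μ, so δ = 2321/1886.04 − 1 = 0.2306208…
Then the exponent is δ²μ/(2 + δ) = (2321 − μ)² / (μ·(2 + δ)) = 44.969908.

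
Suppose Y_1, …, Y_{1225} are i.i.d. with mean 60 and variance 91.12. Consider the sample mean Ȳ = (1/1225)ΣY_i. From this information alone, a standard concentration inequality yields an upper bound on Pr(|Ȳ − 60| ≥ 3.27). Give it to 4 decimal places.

With mean and variance of each term known, Chebyshev's inequality bounds the deviation of the sum (or sample mean).
Var(Ȳ) = Var(Y_i)/n = 91.12/1225 = 0.074384.
Chebyshev: Pr(|Ȳ − 60| ≥ 3.27) ≤ Var(Ȳ)/(3.27)² = 91.12/(1225·3.27²) = 0.0070.

0.0070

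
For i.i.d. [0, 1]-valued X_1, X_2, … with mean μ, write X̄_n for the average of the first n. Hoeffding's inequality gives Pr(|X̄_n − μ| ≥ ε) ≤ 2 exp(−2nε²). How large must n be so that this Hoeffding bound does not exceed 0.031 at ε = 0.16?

82

Require 2·exp(−2nε²) ≤ 0.031, i.e. 2nε² ≥ ln(2/0.031) = 4.166915.
So n ≥ 4.166915 / (2·0.16²) = 81.385.
The smallest integer n is 82.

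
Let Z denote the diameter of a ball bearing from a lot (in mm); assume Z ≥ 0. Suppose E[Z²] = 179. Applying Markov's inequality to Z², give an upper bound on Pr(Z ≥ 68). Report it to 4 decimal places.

0.0387

Since Z ≥ 0, the event {Z ≥ 68} is the same as {Z² ≥ 4624}.
Markov's inequality applied to Z² gives Pr(Z² ≥ 4624) ≤ E[Z²]/4624 = 179/4624 = 0.0387.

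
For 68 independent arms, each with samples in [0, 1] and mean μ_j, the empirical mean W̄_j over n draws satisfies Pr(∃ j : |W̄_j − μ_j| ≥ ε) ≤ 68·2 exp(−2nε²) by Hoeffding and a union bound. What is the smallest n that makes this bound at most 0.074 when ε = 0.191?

104

Need 2·68·exp(−2nε²) ≤ 0.074, i.e. exp(−2nε²) ≤ 0.074/136.
So 2nε² ≥ ln(136/0.074) = 7.516345.
Hence n ≥ 7.516345/(2·0.191²) = 103.017.
The smallest integer n is 104.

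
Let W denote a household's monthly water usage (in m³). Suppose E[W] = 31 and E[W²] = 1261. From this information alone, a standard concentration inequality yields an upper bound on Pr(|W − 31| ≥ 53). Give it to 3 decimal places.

The first two moments determine the variance, so Chebyshev's inequality is the sharpest standard bound available.
Var(W) = E[W²] − (E[W])² = 1261 − 961 = 300.
Chebyshev's inequality: Pr(|W − μ| ≥ t) ≤ Var(W)/t² = 300/2809 = 0.1068.

0.107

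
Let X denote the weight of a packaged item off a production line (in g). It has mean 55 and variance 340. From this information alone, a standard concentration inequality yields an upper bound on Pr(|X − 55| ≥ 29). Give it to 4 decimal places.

0.4043

Mean and variance are known, so Chebyshev's inequality applies.
Chebyshev: Pr(|X − μ| ≥ t) ≤ Var(X)/t².
Bound = 340 / 841 = 0.4043.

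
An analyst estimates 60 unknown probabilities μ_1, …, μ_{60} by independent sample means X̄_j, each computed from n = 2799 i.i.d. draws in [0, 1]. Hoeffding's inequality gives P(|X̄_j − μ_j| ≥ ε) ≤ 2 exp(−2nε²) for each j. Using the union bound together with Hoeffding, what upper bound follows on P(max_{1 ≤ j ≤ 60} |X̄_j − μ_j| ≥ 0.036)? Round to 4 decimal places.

Per-experiment Hoeffding bound: 2·exp(−2·2799·0.036²) = 2·exp(−7.25501) = 0.0014133.
Union bound over 60 events: 60·0.0014133 = 0.08480.

0.0848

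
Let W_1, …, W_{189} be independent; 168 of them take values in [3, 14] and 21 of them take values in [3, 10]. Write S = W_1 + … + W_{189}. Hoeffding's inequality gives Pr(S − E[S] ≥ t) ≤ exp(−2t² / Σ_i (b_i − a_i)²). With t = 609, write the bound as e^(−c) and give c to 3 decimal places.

Σ(b_i − a_i)² = 168·11² + 21·7² = 21357.
c = 2t² / 21357 = 2·609² / 21357 = 34.7316.

34.732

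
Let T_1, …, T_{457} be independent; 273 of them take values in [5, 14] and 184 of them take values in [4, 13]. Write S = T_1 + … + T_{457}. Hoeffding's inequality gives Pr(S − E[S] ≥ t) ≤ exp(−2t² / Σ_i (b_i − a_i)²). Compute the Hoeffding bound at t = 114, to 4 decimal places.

Σ(b_i − a_i)² = 273·9² + 184·9² = 37017.
Exponent = 2·114² / 37017 = 0.70216.
Bound = exp(−0.70216) = 0.49551.

0.4955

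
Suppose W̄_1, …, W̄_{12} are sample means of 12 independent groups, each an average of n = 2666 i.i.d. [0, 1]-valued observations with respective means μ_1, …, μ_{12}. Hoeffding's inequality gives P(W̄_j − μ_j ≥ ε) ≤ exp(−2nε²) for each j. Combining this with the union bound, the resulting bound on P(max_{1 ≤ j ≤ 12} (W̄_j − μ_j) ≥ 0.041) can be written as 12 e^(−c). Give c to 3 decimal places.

8.963

Union bound over the 12 events: P(max_{1 ≤ j ≤ 12} (W̄_j − μ_j) ≥ 0.041) ≤ 12·exp(−2nε²) = 12 exp(−2·2666·0.041²).
So c = 2·2666·0.041² = 8.9631.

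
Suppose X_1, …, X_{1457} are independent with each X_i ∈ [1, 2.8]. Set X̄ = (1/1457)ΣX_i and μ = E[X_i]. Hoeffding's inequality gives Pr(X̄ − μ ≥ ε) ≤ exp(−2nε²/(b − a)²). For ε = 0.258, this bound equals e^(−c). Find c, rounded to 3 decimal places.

c = 2nε²/(b − a)² = 2·1457·0.258² / 1.8² = 59.8665.

59.867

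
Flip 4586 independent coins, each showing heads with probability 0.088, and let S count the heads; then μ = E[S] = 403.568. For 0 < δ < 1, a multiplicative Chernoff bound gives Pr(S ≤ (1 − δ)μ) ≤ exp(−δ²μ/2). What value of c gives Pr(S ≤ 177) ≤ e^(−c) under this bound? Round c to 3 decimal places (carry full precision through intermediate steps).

63.599

Write 177 = (1 − δ)μ, so δ = 1 − 177/403.568 = 0.5614122…
Then the exponent is δ²μ/2 = (μ − 177)²/(2μ) = 63.599020.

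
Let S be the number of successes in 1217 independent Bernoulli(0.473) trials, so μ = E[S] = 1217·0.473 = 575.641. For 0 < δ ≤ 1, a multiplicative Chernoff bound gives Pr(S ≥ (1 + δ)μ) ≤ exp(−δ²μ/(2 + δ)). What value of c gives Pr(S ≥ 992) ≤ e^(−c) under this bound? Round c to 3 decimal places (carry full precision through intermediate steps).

110.583

Write 992 = (1 + δ)μ, so δ = 992/575.641 − 1 = 0.7232963…
Then the exponent is δ²μ/(2 + δ) = (992 − μ)² / (μ·(2 + δ)) = 110.583237.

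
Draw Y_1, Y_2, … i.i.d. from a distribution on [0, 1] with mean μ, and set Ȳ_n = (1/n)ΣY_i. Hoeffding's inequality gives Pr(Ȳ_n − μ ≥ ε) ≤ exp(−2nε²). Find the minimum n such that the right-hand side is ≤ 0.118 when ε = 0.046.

505

Require exp(−2nε²) ≤ 0.118, i.e. 2nε² ≥ ln(1/0.118) = 2.137071.
So n ≥ 2.137071 / (2·0.046²) = 504.979.
The smallest integer n is 505.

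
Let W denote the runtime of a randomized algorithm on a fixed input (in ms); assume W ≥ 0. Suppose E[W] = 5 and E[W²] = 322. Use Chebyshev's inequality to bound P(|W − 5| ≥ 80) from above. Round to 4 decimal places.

Var(W) = E[W²] − (E[W])² = 322 − 25 = 297.
Chebyshev's inequality: P(|W − μ| ≥ t) ≤ Var(W)/t² = 297/6400 = 0.0464.

0.0464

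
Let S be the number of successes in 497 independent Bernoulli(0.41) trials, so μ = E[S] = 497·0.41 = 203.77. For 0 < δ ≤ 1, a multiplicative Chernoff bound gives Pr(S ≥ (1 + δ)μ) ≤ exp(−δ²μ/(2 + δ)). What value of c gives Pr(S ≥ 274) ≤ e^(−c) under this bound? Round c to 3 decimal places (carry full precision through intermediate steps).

Write 274 = (1 + δ)μ, so δ = 274/203.77 − 1 = 0.3446533…
Then the exponent is δ²μ/(2 + δ) = (274 − μ)² / (μ·(2 + δ)) = 10.323488.

10.323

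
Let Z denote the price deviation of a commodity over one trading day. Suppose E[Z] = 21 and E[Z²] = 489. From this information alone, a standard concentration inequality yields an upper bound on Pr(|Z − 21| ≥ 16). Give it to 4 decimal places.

0.1875

The first two moments determine the variance, so Chebyshev's inequality is the sharpest standard bound available.
Var(Z) = E[Z²] − (E[Z])² = 489 − 441 = 48.
Chebyshev's inequality: Pr(|Z − μ| ≥ t) ≤ Var(Z)/t² = 48/256 = 0.1875.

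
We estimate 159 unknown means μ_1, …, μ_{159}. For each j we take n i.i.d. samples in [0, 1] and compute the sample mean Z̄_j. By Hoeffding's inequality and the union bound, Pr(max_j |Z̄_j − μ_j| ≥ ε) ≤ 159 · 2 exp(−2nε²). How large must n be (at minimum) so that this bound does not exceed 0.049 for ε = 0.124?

Need 2·159·exp(−2nε²) ≤ 0.049, i.e. exp(−2nε²) ≤ 0.049/318.
So 2nε² ≥ ln(318/0.049) = 8.777986.
Hence n ≥ 8.777986/(2·0.124²) = 285.444.
The smallest integer n is 286.

286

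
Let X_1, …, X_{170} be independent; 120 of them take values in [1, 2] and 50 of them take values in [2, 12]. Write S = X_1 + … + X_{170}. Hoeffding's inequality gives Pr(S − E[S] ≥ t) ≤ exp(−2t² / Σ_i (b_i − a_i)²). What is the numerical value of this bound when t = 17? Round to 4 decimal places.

Σ(b_i − a_i)² = 120·1² + 50·10² = 5120.
Exponent = 2·17² / 5120 = 0.11289.
Bound = exp(−0.11289) = 0.89325.

0.8932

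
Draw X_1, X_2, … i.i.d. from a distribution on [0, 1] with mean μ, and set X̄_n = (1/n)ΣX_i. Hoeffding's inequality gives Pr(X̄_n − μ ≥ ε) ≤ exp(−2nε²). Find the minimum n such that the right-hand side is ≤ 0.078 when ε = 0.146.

Require exp(−2nε²) ≤ 0.078, i.e. 2nε² ≥ ln(1/0.078) = 2.551046.
So n ≥ 2.551046 / (2·0.146²) = 59.839.
The smallest integer n is 60.

60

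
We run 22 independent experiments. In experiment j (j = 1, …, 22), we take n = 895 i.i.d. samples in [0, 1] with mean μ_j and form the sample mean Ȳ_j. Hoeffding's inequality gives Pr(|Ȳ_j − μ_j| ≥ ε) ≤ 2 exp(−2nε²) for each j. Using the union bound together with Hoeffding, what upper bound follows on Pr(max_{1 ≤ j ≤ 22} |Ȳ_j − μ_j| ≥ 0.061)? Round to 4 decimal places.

Per-experiment Hoeffding bound: 2·exp(−2·895·0.061²) = 2·exp(−6.66059) = 0.0025608.
Union bound over 22 events: 22·0.0025608 = 0.05634.

0.0563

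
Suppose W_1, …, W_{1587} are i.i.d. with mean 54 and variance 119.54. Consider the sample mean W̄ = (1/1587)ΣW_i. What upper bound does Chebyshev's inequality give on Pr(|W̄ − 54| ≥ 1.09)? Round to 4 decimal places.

0.0634

Var(W̄) = Var(W_i)/n = 119.54/1587 = 0.075325.
Chebyshev: Pr(|W̄ − 54| ≥ 1.09) ≤ Var(W̄)/(1.09)² = 119.54/(1587·1.09²) = 0.0634.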